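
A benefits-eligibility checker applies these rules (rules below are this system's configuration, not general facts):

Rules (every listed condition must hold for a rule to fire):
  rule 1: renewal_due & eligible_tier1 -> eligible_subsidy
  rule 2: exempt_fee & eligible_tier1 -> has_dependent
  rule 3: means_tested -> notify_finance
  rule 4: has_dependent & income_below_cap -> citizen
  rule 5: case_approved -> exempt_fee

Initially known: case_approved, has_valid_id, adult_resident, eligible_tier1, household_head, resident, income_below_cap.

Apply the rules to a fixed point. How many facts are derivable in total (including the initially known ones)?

10

Round 1: rule 5 [case_approved -> exempt_fee]. Adds exempt_fee.
Round 2: rule 2 [exempt_fee & eligible_tier1 -> has_dependent]. Adds has_dependent.
Round 3: rule 4 [has_dependent & income_below_cap -> citizen]. Adds citizen.
Closure: {adult_resident, case_approved, citizen, eligible_tier1, exempt_fee, has_dependent, has_valid_id, household_head, income_below_cap, resident} — 10 facts.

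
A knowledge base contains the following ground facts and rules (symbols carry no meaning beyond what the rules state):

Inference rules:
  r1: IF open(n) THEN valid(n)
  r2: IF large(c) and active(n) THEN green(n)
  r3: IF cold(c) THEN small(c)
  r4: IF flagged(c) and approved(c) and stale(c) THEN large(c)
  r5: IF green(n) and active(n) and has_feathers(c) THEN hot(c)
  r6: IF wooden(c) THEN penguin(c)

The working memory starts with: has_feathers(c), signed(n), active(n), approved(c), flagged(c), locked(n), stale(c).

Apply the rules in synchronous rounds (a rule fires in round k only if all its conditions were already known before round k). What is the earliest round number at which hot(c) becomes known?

Round 1 — r4, derive large(c).
Round 2 — r2, derive green(n).
Round 3 — r5, derive hot(c).
hot(c) first appears in round 3.

3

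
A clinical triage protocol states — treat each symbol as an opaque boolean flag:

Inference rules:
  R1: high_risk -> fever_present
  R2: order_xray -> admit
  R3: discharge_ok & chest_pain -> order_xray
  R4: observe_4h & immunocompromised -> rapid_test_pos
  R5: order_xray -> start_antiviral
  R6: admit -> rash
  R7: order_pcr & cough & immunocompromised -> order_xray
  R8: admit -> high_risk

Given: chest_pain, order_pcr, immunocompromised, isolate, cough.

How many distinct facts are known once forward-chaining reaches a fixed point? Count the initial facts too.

[1] R7 [order_pcr & cough & immunocompromised -> order_xray]. ⇒ new: order_xray.
[2] R2 [order_xray -> admit]; R5 [order_xray -> start_antiviral]. ⇒ new: admit, start_antiviral.
[3] R6 [admit -> rash]; R8 [admit -> high_risk]. ⇒ new: rash, high_risk.
[4] R1 [high_risk -> fever_present]. ⇒ new: fever_present.
Closure: {admit, chest_pain, cough, fever_present, high_risk, immunocompromised, isolate, order_pcr, order_xray, rash, start_antiviral} — 11 facts.

11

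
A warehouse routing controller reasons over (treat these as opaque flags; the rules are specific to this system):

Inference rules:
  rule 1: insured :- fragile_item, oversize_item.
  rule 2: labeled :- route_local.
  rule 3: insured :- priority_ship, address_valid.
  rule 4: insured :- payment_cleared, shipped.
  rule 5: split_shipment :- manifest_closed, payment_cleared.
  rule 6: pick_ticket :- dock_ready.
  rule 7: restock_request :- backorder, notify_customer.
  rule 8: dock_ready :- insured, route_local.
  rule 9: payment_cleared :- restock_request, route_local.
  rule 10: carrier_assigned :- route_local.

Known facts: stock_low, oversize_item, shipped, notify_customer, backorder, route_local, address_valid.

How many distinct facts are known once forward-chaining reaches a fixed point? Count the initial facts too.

14

Round 1 fires rule 2, rule 7, rule 10, giving labeled, restock_request, carrier_assigned.
Round 2 fires rule 9, giving payment_cleared.
Round 3 fires rule 4, giving insured.
Round 4 fires rule 8, giving dock_ready.
Round 5 fires rule 6, giving pick_ticket.
Closure: {address_valid, backorder, carrier_assigned, dock_ready, insured, labeled, notify_customer, oversize_item, payment_cleared, pick_ticket, restock_request, route_local, shipped, stock_low} — 14 facts.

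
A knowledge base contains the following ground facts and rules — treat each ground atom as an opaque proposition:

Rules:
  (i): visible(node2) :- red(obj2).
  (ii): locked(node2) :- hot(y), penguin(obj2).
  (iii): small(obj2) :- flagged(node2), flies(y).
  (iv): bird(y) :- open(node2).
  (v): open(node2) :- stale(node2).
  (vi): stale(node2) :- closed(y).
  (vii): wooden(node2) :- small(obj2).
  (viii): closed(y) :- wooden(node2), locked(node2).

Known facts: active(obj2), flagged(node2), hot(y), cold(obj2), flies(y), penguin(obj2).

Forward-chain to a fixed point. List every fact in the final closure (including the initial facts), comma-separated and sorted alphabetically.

Round 1: (ii) [locked(node2) :- hot(y), penguin(obj2).]; (iii) [small(obj2) :- flagged(node2), flies(y).]. New: locked(node2), small(obj2).
Round 2: (vii) [wooden(node2) :- small(obj2).]. New: wooden(node2).
Round 3: (viii) [closed(y) :- wooden(node2), locked(node2).]. New: closed(y).
Round 4: (vi) [stale(node2) :- closed(y).]. New: stale(node2).
Round 5: (v) [open(node2) :- stale(node2).]. New: open(node2).
Round 6: (iv) [bird(y) :- open(node2).]. New: bird(y).

active(obj2), bird(y), closed(y), cold(obj2), flagged(node2), flies(y), hot(y), locked(node2), open(node2), penguin(obj2), small(obj2), stale(node2), wooden(node2)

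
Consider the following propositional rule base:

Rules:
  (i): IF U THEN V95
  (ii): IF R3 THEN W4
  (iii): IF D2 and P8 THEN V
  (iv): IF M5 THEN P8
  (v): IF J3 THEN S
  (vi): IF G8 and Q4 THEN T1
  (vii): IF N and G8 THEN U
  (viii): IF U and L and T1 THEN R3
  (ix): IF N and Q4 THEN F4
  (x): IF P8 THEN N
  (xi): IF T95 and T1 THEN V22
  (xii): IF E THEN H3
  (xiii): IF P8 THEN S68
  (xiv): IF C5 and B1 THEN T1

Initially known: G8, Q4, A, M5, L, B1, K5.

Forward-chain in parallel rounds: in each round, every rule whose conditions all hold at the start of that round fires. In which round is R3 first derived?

4

[1] (iv) [IF M5 THEN P8]; (vi) [IF G8 and Q4 THEN T1]. ⇒ new: P8, T1.
[2] (x) [IF P8 THEN N]; (xiii) [IF P8 THEN S68]. ⇒ new: N, S68.
[3] (vii) [IF N and G8 THEN U]; (ix) [IF N and Q4 THEN F4]. ⇒ new: U, F4.
[4] (i) [IF U THEN V95]; (viii) [IF U and L and T1 THEN R3]. ⇒ new: V95, R3.
R3 first appears in round 4.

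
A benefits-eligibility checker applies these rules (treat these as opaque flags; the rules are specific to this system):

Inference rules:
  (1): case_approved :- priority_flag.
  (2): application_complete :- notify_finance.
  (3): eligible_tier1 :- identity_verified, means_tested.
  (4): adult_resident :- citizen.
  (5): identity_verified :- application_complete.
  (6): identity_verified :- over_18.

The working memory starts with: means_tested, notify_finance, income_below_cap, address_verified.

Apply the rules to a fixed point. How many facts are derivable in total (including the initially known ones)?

[1] (2) [application_complete :- notify_finance.]. ⇒ new: application_complete.
[2] (5) [identity_verified :- application_complete.]. ⇒ new: identity_verified.
[3] (3) [eligible_tier1 :- identity_verified, means_tested.]. ⇒ new: eligible_tier1.
Closure: {address_verified, application_complete, eligible_tier1, identity_verified, income_below_cap, means_tested, notify_finance} — 7 facts.

7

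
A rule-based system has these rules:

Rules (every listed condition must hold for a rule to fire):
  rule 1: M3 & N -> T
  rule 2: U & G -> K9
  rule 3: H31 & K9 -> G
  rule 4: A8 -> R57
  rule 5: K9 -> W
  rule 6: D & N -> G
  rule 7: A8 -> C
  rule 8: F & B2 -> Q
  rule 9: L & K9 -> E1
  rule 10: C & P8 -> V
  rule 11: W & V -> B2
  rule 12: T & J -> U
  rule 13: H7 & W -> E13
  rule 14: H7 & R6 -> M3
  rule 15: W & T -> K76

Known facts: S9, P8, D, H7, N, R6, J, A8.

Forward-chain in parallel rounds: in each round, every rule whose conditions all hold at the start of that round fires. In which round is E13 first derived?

Round 1 — rule 4, rule 6, rule 7, rule 14, derive R57, G, C, M3.
Round 2 — rule 1, rule 10, derive T, V.
Round 3 — rule 12, derive U.
Round 4 — rule 2, derive K9.
Round 5 — rule 5, derive W.
Round 6 — rule 11, rule 13, rule 15, derive B2, E13, K76.
E13 first appears in round 6.

6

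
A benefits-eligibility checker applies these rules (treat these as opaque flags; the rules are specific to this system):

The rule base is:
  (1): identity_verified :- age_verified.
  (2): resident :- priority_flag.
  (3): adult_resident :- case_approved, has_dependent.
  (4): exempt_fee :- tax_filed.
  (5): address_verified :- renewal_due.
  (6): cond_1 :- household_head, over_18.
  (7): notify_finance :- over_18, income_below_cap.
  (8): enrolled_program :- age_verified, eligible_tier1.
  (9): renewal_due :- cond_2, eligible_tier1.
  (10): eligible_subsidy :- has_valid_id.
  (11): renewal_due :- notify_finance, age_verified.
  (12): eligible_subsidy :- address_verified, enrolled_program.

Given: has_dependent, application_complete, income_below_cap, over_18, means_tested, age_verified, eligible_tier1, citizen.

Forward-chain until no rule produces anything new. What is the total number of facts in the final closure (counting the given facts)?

14

Round 1: (1) [identity_verified :- age_verified.]; (7) [notify_finance :- over_18, income_below_cap.]; (8) [enrolled_program :- age_verified, eligible_tier1.]. Adds identity_verified, notify_finance, enrolled_program.
Round 2: (11) [renewal_due :- notify_finance, age_verified.]. Adds renewal_due.
Round 3: (5) [address_verified :- renewal_due.]. Adds address_verified.
Round 4: (12) [eligible_subsidy :- address_verified, enrolled_program.]. Adds eligible_subsidy.
Closure: {address_verified, age_verified, application_complete, citizen, eligible_subsidy, eligible_tier1, enrolled_program, has_dependent, identity_verified, income_below_cap, means_tested, notify_finance, over_18, renewal_due} — 14 facts.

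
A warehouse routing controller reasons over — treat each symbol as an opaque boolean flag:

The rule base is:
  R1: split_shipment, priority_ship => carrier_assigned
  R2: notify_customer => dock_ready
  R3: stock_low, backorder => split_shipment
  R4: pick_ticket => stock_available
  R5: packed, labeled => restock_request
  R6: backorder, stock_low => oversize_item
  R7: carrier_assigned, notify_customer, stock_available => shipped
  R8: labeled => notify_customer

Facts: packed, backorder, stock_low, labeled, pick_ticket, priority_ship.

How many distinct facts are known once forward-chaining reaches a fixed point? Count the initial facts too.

14

Round 1: R3 [stock_low, backorder => split_shipment]; R4 [pick_ticket => stock_available]; R5 [packed, labeled => restock_request]; R6 [backorder, stock_low => oversize_item]; R8 [labeled => notify_customer]. New: split_shipment, stock_available, restock_request, oversize_item, notify_customer.
Round 2: R1 [split_shipment, priority_ship => carrier_assigned]; R2 [notify_customer => dock_ready]. New: carrier_assigned, dock_ready.
Round 3: R7 [carrier_assigned, notify_customer, stock_available => shipped]. New: shipped.
Closure: {backorder, carrier_assigned, dock_ready, labeled, notify_customer, oversize_item, packed, pick_ticket, priority_ship, restock_request, shipped, split_shipment, stock_available, stock_low} — 14 facts.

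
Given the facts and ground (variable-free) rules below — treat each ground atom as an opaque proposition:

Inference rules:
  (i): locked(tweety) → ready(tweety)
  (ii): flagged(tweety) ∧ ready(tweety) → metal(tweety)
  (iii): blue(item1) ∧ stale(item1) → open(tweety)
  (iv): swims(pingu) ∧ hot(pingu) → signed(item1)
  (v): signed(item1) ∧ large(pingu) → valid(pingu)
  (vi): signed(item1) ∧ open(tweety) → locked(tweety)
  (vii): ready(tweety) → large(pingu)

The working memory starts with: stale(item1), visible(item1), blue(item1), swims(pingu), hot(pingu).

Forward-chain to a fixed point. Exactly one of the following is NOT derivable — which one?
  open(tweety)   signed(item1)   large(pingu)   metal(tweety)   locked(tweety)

metal(tweety)

Round 1: (iii) [blue(item1) ∧ stale(item1) → open(tweety)]; (iv) [swims(pingu) ∧ hot(pingu) → signed(item1)]. New: open(tweety), signed(item1).
Round 2: (vi) [signed(item1) ∧ open(tweety) → locked(tweety)]. New: locked(tweety).
Round 3: (i) [locked(tweety) → ready(tweety)]. New: ready(tweety).
Round 4: (vii) [ready(tweety) → large(pingu)]. New: large(pingu).
Round 5: (v) [signed(item1) ∧ large(pingu) → valid(pingu)]. New: valid(pingu).
Derived: locked(tweety) (round 2), signed(item1) (round 1), large(pingu) (round 4), open(tweety) (round 1). metal(tweety) never appears in any round.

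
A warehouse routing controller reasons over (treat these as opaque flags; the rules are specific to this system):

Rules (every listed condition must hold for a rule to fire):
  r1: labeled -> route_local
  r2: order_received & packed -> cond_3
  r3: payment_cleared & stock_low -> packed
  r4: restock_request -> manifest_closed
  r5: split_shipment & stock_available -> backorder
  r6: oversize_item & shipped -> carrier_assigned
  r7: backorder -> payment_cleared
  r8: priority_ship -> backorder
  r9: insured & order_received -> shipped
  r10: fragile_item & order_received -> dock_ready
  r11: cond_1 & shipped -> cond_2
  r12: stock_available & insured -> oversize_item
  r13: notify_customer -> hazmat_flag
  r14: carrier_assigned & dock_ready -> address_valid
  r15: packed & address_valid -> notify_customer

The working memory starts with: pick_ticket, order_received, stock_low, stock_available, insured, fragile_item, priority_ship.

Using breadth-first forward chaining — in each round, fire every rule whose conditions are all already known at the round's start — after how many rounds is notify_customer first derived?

4

Round 1: r8 [priority_ship -> backorder]; r9 [insured & order_received -> shipped]; r10 [fragile_item & order_received -> dock_ready]; r12 [stock_available & insured -> oversize_item]. Adds backorder, shipped, dock_ready, oversize_item.
Round 2: r6 [oversize_item & shipped -> carrier_assigned]; r7 [backorder -> payment_cleared]. Adds carrier_assigned, payment_cleared.
Round 3: r3 [payment_cleared & stock_low -> packed]; r14 [carrier_assigned & dock_ready -> address_valid]. Adds packed, address_valid.
Round 4: r2 [order_received & packed -> cond_3]; r15 [packed & address_valid -> notify_customer]. Adds cond_3, notify_customer.
notify_customer first appears in round 4.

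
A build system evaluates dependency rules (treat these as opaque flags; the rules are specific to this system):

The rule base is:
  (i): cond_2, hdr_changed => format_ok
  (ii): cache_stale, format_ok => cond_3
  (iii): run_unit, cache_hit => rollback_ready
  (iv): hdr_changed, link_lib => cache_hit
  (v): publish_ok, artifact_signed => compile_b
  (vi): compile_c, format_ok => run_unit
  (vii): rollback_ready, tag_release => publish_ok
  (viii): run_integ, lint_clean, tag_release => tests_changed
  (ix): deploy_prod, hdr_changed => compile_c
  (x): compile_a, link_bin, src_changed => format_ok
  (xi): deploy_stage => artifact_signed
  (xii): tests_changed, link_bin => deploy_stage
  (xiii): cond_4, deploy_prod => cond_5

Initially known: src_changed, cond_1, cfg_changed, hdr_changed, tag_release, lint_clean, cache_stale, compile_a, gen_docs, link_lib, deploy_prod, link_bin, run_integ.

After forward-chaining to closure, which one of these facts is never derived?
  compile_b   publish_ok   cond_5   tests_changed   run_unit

[1] (iv) [hdr_changed, link_lib => cache_hit]; (viii) [run_integ, lint_clean, tag_release => tests_changed]; (ix) [deploy_prod, hdr_changed => compile_c]; (x) [compile_a, link_bin, src_changed => format_ok]. ⇒ new: cache_hit, tests_changed, compile_c, format_ok.
[2] (ii) [cache_stale, format_ok => cond_3]; (vi) [compile_c, format_ok => run_unit]; (xii) [tests_changed, link_bin => deploy_stage]. ⇒ new: cond_3, run_unit, deploy_stage.
[3] (iii) [run_unit, cache_hit => rollback_ready]; (xi) [deploy_stage => artifact_signed]. ⇒ new: rollback_ready, artifact_signed.
[4] (vii) [rollback_ready, tag_release => publish_ok]. ⇒ new: publish_ok.
[5] (v) [publish_ok, artifact_signed => compile_b]. ⇒ new: compile_b.
Derived: publish_ok (round 4), compile_b (round 5), tests_changed (round 1), run_unit (round 2). cond_5 never appears in any round.

cond_5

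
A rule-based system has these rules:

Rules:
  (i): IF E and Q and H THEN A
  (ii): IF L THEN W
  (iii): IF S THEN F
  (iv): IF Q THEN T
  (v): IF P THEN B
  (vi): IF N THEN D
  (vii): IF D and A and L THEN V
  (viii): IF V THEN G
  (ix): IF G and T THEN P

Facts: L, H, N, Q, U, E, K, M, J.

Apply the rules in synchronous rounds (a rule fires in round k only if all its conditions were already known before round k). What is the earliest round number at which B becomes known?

5

Round 1: (i) [IF E and Q and H THEN A]; (ii) [IF L THEN W]; (iv) [IF Q THEN T]; (vi) [IF N THEN D]. New: A, W, T, D.
Round 2: (vii) [IF D and A and L THEN V]. New: V.
Round 3: (viii) [IF V THEN G]. New: G.
Round 4: (ix) [IF G and T THEN P]. New: P.
Round 5: (v) [IF P THEN B]. New: B.
B first appears in round 5.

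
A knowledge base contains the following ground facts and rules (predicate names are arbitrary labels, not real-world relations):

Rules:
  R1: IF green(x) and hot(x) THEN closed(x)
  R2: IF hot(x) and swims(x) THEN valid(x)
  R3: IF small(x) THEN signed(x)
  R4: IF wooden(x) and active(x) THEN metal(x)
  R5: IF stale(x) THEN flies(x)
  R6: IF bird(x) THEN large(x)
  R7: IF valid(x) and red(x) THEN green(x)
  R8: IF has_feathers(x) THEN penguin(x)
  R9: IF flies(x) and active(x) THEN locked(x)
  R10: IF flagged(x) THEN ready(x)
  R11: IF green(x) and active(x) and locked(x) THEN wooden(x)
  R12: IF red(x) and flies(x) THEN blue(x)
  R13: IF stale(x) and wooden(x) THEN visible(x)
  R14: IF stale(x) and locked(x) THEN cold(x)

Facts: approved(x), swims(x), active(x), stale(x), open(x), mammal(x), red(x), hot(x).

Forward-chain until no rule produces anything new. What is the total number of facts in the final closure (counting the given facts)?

18

[1] R2 [IF hot(x) and swims(x) THEN valid(x)]; R5 [IF stale(x) THEN flies(x)]. ⇒ new: valid(x), flies(x).
[2] R7 [IF valid(x) and red(x) THEN green(x)]; R9 [IF flies(x) and active(x) THEN locked(x)]; R12 [IF red(x) and flies(x) THEN blue(x)]. ⇒ new: green(x), locked(x), blue(x).
[3] R1 [IF green(x) and hot(x) THEN closed(x)]; R11 [IF green(x) and active(x) and locked(x) THEN wooden(x)]; R14 [IF stale(x) and locked(x) THEN cold(x)]. ⇒ new: closed(x), wooden(x), cold(x).
[4] R4 [IF wooden(x) and active(x) THEN metal(x)]; R13 [IF stale(x) and wooden(x) THEN visible(x)]. ⇒ new: metal(x), visible(x).
Closure: {active(x), approved(x), blue(x), closed(x), cold(x), flies(x), green(x), hot(x), locked(x), mammal(x), metal(x), open(x), red(x), stale(x), swims(x), valid(x), visible(x), wooden(x)} — 18 facts.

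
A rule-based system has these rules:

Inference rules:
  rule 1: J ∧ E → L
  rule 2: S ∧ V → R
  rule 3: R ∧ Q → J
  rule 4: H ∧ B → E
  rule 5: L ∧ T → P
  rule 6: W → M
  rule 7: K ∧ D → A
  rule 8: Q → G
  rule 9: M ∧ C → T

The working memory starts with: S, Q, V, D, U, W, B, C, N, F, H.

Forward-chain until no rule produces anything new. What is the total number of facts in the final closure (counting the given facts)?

Round 1 fires rule 2, rule 4, rule 6, rule 8, giving R, E, M, G.
Round 2 fires rule 3, rule 9, giving J, T.
Round 3 fires rule 1, giving L.
Round 4 fires rule 5, giving P.
Closure: {B, C, D, E, F, G, H, J, L, M, N, P, Q, R, S, T, U, V, W} — 19 facts.

19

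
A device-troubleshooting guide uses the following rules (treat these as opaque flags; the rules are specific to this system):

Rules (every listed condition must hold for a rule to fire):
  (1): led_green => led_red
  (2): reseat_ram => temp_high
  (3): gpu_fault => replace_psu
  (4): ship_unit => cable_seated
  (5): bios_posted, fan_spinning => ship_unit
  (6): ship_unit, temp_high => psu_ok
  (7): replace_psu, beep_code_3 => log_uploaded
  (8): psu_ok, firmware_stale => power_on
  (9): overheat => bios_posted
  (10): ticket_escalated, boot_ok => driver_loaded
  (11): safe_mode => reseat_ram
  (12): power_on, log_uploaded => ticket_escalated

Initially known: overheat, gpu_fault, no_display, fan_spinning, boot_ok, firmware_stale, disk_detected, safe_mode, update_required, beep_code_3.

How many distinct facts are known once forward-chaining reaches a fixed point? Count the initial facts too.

Round 1: (3) [gpu_fault => replace_psu]; (9) [overheat => bios_posted]; (11) [safe_mode => reseat_ram]. New: replace_psu, bios_posted, reseat_ram.
Round 2: (2) [reseat_ram => temp_high]; (5) [bios_posted, fan_spinning => ship_unit]; (7) [replace_psu, beep_code_3 => log_uploaded]. New: temp_high, ship_unit, log_uploaded.
Round 3: (4) [ship_unit => cable_seated]; (6) [ship_unit, temp_high => psu_ok]. New: cable_seated, psu_ok.
Round 4: (8) [psu_ok, firmware_stale => power_on]. New: power_on.
Round 5: (12) [power_on, log_uploaded => ticket_escalated]. New: ticket_escalated.
Round 6: (10) [ticket_escalated, boot_ok => driver_loaded]. New: driver_loaded.
Closure: {beep_code_3, bios_posted, boot_ok, cable_seated, disk_detected, driver_loaded, fan_spinning, firmware_stale, gpu_fault, log_uploaded, no_display, overheat, power_on, psu_ok, replace_psu, reseat_ram, safe_mode, ship_unit, temp_high, ticket_escalated, update_required} — 21 facts.

21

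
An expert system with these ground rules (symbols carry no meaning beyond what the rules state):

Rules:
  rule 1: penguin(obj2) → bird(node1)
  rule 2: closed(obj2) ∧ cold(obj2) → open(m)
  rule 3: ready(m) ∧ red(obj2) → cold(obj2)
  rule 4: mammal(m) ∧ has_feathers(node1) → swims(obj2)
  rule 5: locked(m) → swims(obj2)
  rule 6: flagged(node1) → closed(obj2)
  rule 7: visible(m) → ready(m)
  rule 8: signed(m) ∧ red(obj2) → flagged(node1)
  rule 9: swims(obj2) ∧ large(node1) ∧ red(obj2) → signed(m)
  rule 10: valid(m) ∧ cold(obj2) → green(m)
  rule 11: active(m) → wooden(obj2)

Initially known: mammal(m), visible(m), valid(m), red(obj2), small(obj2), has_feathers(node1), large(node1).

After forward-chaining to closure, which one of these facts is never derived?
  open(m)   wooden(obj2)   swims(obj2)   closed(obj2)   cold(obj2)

[1] rule 4 [mammal(m) ∧ has_feathers(node1) → swims(obj2)]; rule 7 [visible(m) → ready(m)]. ⇒ new: swims(obj2), ready(m).
[2] rule 3 [ready(m) ∧ red(obj2) → cold(obj2)]; rule 9 [swims(obj2) ∧ large(node1) ∧ red(obj2) → signed(m)]. ⇒ new: cold(obj2), signed(m).
[3] rule 8 [signed(m) ∧ red(obj2) → flagged(node1)]; rule 10 [valid(m) ∧ cold(obj2) → green(m)]. ⇒ new: flagged(node1), green(m).
[4] rule 6 [flagged(node1) → closed(obj2)]. ⇒ new: closed(obj2).
[5] rule 2 [closed(obj2) ∧ cold(obj2) → open(m)]. ⇒ new: open(m).
Derived: closed(obj2) (round 4), cold(obj2) (round 2), open(m) (round 5), swims(obj2) (round 1). wooden(obj2) never appears in any round.

wooden(obj2)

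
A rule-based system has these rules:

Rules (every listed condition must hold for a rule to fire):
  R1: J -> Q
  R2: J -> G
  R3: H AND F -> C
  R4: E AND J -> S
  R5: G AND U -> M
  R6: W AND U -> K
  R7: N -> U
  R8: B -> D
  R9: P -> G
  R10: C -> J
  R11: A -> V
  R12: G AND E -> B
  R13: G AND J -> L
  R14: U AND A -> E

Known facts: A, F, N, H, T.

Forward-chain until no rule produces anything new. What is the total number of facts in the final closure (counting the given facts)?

17

Round 1 — R3, R7, R11, derive C, U, V.
Round 2 — R10, R14, derive J, E.
Round 3 — R1, R2, R4, derive Q, G, S.
Round 4 — R5, R12, R13, derive M, B, L.
Round 5 — R8, derive D.
Closure: {A, B, C, D, E, F, G, H, J, L, M, N, Q, S, T, U, V} — 17 facts.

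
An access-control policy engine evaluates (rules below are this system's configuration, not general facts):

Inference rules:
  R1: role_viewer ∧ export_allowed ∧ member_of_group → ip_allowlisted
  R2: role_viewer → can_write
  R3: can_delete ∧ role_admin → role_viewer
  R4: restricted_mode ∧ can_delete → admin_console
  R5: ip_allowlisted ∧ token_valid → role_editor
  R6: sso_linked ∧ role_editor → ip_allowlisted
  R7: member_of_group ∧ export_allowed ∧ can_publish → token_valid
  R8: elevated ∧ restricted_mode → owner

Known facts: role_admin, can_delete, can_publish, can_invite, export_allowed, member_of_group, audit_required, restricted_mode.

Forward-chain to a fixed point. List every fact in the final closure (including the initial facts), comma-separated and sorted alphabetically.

admin_console, audit_required, can_delete, can_invite, can_publish, can_write, export_allowed, ip_allowlisted, member_of_group, restricted_mode, role_admin, role_editor, role_viewer, token_valid

Round 1 fires R3, R4, R7, giving role_viewer, admin_console, token_valid.
Round 2 fires R1, R2, giving ip_allowlisted, can_write.
Round 3 fires R5, giving role_editor.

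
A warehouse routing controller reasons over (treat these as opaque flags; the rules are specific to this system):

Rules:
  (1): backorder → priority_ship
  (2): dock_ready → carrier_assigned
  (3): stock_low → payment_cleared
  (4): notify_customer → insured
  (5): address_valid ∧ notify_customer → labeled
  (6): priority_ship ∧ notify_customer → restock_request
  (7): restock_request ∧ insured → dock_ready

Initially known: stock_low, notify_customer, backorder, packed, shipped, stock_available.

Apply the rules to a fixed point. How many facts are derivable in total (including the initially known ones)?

12

[1] (1) [backorder → priority_ship]; (3) [stock_low → payment_cleared]; (4) [notify_customer → insured]. ⇒ new: priority_ship, payment_cleared, insured.
[2] (6) [priority_ship ∧ notify_customer → restock_request]. ⇒ new: restock_request.
[3] (7) [restock_request ∧ insured → dock_ready]. ⇒ new: dock_ready.
[4] (2) [dock_ready → carrier_assigned]. ⇒ new: carrier_assigned.
Closure: {backorder, carrier_assigned, dock_ready, insured, notify_customer, packed, payment_cleared, priority_ship, restock_request, shipped, stock_available, stock_low} — 12 facts.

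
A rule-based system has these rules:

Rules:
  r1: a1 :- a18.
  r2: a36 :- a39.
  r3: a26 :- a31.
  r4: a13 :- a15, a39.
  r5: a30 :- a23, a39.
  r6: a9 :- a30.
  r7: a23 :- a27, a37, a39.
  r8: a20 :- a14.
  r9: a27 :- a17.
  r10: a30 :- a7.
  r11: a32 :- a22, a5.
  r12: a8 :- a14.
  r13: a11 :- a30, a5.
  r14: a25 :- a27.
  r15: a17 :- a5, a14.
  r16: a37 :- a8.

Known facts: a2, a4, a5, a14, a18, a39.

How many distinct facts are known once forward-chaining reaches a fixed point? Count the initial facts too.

Round 1 fires r1, r2, r8, r12, r15, giving a1, a36, a20, a8, a17.
Round 2 fires r9, r16, giving a27, a37.
Round 3 fires r7, r14, giving a23, a25.
Round 4 fires r5, giving a30.
Round 5 fires r6, r13, giving a9, a11.
Closure: {a1, a11, a14, a17, a18, a2, a20, a23, a25, a27, a30, a36, a37, a39, a4, a5, a8, a9} — 18 facts.

18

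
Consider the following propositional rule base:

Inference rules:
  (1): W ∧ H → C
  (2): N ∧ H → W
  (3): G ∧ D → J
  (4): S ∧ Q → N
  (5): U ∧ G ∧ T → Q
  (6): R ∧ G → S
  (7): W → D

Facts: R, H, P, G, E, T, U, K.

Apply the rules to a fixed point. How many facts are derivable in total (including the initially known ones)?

Round 1: (5) [U ∧ G ∧ T → Q]; (6) [R ∧ G → S]. New: Q, S.
Round 2: (4) [S ∧ Q → N]. New: N.
Round 3: (2) [N ∧ H → W]. New: W.
Round 4: (1) [W ∧ H → C]; (7) [W → D]. New: C, D.
Round 5: (3) [G ∧ D → J]. New: J.
Closure: {C, D, E, G, H, J, K, N, P, Q, R, S, T, U, W} — 15 facts.

15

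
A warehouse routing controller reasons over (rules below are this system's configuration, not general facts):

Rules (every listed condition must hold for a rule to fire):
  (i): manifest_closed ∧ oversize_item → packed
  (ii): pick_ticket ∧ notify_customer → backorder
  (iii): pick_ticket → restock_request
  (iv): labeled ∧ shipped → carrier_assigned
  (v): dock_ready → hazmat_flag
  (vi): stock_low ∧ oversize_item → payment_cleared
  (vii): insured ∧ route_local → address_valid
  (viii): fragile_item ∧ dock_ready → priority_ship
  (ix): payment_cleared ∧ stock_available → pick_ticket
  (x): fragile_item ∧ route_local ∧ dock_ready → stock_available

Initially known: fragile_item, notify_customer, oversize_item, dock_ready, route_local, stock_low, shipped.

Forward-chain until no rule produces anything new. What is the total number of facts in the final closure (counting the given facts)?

Round 1 fires (v), (vi), (viii), (x), giving hazmat_flag, payment_cleared, priority_ship, stock_available.
Round 2 fires (ix), giving pick_ticket.
Round 3 fires (ii), (iii), giving backorder, restock_request.
Closure: {backorder, dock_ready, fragile_item, hazmat_flag, notify_customer, oversize_item, payment_cleared, pick_ticket, priority_ship, restock_request, route_local, shipped, stock_available, stock_low} — 14 facts.

14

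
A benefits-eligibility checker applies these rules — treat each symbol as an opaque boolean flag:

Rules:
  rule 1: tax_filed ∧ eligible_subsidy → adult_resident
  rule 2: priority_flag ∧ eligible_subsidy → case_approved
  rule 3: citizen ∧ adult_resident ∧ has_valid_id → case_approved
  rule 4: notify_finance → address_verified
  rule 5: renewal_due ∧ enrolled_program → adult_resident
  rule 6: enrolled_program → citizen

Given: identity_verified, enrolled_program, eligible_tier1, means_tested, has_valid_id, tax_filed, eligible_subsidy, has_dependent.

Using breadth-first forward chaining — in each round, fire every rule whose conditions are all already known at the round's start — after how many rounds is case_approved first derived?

Round 1 — rule 1, rule 6, derive adult_resident, citizen.
Round 2 — rule 3, derive case_approved.
case_approved first appears in round 2.

2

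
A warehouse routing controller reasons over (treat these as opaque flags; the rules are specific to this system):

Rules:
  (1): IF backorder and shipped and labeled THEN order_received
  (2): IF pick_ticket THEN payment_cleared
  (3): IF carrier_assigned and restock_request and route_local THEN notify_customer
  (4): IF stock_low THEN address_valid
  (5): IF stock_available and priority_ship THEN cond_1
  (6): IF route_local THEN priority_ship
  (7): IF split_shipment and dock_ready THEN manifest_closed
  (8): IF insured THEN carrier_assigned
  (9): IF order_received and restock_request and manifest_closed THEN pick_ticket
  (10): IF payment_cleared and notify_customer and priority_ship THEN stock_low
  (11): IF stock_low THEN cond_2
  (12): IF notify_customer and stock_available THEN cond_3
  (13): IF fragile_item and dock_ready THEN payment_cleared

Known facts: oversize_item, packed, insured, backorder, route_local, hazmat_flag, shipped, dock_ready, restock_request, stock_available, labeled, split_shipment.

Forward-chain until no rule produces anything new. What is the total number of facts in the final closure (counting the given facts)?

24

Round 1 — (1), (6), (7), (8), derive order_received, priority_ship, manifest_closed, carrier_assigned.
Round 2 — (3), (5), (9), derive notify_customer, cond_1, pick_ticket.
Round 3 — (2), (12), derive payment_cleared, cond_3.
Round 4 — (10), derive stock_low.
Round 5 — (4), (11), derive address_valid, cond_2.
Closure: {address_valid, backorder, carrier_assigned, cond_1, cond_2, cond_3, dock_ready, hazmat_flag, insured, labeled, manifest_closed, notify_customer, order_received, oversize_item, packed, payment_cleared, pick_ticket, priority_ship, restock_request, route_local, shipped, split_shipment, stock_available, stock_low} — 24 facts.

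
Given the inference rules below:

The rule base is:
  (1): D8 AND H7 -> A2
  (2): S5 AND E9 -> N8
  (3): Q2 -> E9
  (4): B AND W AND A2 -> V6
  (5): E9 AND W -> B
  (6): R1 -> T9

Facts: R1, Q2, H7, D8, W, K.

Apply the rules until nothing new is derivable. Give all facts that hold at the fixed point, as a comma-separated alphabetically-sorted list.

Round 1 — (1), (3), (6), derive A2, E9, T9.
Round 2 — (5), derive B.
Round 3 — (4), derive V6.

A2, B, D8, E9, H7, K, Q2, R1, T9, V6, W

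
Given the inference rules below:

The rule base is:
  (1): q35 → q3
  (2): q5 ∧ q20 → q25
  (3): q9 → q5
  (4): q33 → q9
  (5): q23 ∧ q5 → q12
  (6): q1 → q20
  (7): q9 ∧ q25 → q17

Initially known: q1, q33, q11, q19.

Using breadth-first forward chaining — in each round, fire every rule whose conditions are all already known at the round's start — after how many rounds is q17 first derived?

Round 1: (4) [q33 → q9]; (6) [q1 → q20]. New: q9, q20.
Round 2: (3) [q9 → q5]. New: q5.
Round 3: (2) [q5 ∧ q20 → q25]. New: q25.
Round 4: (7) [q9 ∧ q25 → q17]. New: q17.
q17 first appears in round 4.

4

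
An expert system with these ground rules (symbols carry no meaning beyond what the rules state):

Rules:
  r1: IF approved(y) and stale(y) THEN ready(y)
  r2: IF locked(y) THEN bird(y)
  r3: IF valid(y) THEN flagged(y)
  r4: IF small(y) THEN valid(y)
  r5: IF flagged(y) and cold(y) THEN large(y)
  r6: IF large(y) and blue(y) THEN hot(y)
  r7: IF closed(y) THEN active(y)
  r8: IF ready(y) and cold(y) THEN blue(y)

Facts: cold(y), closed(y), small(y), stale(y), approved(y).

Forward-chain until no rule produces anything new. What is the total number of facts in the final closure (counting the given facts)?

[1] r1 [IF approved(y) and stale(y) THEN ready(y)]; r4 [IF small(y) THEN valid(y)]; r7 [IF closed(y) THEN active(y)]. ⇒ new: ready(y), valid(y), active(y).
[2] r3 [IF valid(y) THEN flagged(y)]; r8 [IF ready(y) and cold(y) THEN blue(y)]. ⇒ new: flagged(y), blue(y).
[3] r5 [IF flagged(y) and cold(y) THEN large(y)]. ⇒ new: large(y).
[4] r6 [IF large(y) and blue(y) THEN hot(y)]. ⇒ new: hot(y).
Closure: {active(y), approved(y), blue(y), closed(y), cold(y), flagged(y), hot(y), large(y), ready(y), small(y), stale(y), valid(y)} — 12 facts.

12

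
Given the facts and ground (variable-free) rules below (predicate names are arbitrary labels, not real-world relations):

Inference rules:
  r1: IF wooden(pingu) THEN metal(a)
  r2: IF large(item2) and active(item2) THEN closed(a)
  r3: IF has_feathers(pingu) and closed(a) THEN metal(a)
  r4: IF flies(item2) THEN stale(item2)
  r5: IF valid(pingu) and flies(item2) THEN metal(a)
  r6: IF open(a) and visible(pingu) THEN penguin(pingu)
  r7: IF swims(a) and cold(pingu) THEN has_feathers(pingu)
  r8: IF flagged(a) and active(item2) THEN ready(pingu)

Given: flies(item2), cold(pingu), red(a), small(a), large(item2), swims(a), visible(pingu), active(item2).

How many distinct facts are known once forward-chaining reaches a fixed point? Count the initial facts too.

Round 1 — r2, r4, r7, derive closed(a), stale(item2), has_feathers(pingu).
Round 2 — r3, derive metal(a).
Closure: {active(item2), closed(a), cold(pingu), flies(item2), has_feathers(pingu), large(item2), metal(a), red(a), small(a), stale(item2), swims(a), visible(pingu)} — 12 facts.

12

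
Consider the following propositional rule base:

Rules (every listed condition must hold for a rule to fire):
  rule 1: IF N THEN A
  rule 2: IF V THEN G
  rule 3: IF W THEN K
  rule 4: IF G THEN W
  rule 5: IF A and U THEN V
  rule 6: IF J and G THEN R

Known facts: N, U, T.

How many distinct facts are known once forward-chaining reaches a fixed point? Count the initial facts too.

Round 1: rule 1 [IF N THEN A]. New: A.
Round 2: rule 5 [IF A and U THEN V]. New: V.
Round 3: rule 2 [IF V THEN G]. New: G.
Round 4: rule 4 [IF G THEN W]. New: W.
Round 5: rule 3 [IF W THEN K]. New: K.
Closure: {A, G, K, N, T, U, V, W} — 8 facts.

8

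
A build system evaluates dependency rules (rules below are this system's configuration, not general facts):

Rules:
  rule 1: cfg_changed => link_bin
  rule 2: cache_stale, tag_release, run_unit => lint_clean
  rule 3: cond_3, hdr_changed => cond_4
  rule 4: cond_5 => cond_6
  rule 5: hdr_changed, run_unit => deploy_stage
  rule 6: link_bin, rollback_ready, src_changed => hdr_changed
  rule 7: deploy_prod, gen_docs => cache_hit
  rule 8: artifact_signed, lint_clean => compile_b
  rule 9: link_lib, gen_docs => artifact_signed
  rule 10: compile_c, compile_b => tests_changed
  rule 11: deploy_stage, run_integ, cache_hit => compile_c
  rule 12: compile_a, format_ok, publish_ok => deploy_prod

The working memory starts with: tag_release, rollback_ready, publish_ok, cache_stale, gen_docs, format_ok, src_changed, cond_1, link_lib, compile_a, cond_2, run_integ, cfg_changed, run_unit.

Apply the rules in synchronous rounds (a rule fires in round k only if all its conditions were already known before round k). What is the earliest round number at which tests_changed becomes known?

Round 1 fires rule 1, rule 2, rule 9, rule 12, giving link_bin, lint_clean, artifact_signed, deploy_prod.
Round 2 fires rule 6, rule 7, rule 8, giving hdr_changed, cache_hit, compile_b.
Round 3 fires rule 5, giving deploy_stage.
Round 4 fires rule 11, giving compile_c.
Round 5 fires rule 10, giving tests_changed.
tests_changed first appears in round 5.

5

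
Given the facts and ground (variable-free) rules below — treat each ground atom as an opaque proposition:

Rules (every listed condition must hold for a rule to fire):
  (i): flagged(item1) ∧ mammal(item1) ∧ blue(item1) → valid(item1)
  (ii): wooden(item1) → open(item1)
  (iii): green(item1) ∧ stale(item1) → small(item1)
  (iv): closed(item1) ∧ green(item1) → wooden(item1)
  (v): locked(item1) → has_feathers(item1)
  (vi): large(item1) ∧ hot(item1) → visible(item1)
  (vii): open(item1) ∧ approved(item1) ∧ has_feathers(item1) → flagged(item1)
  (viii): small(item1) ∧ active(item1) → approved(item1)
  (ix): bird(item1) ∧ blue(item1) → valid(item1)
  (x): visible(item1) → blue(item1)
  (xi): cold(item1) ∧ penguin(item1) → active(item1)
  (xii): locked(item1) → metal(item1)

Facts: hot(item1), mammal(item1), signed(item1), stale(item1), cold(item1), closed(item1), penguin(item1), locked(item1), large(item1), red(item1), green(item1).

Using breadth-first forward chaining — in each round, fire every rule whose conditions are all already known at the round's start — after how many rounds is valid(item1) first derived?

4

Round 1 fires (iii), (iv), (v), (vi), (xi), (xii), giving small(item1), wooden(item1), has_feathers(item1), visible(item1), active(item1), metal(item1).
Round 2 fires (ii), (viii), (x), giving open(item1), approved(item1), blue(item1).
Round 3 fires (vii), giving flagged(item1).
Round 4 fires (i), giving valid(item1).
valid(item1) first appears in round 4.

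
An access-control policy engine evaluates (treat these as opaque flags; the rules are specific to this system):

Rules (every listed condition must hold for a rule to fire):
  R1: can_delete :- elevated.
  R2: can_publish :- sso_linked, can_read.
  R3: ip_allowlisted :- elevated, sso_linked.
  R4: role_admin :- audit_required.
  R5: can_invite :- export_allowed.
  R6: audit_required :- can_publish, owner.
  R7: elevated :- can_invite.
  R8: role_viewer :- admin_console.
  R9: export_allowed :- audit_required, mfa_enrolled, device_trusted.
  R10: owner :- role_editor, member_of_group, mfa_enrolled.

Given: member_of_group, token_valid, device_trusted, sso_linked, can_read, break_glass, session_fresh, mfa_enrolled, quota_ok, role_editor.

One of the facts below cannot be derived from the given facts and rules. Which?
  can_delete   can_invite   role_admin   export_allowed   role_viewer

role_viewer

Round 1 — R2, R10, derive can_publish, owner.
Round 2 — R6, derive audit_required.
Round 3 — R4, R9, derive role_admin, export_allowed.
Round 4 — R5, derive can_invite.
Round 5 — R7, derive elevated.
Round 6 — R1, R3, derive can_delete, ip_allowlisted.
Derived: can_invite (round 4), role_admin (round 3), export_allowed (round 3), can_delete (round 6). role_viewer never appears in any round.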